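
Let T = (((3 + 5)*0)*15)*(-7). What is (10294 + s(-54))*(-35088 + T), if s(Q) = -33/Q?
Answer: -1083651944/3 ≈ -3.6122e+8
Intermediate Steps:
T = 0 (T = ((8*0)*15)*(-7) = (0*15)*(-7) = 0*(-7) = 0)
(10294 + s(-54))*(-35088 + T) = (10294 - 33/(-54))*(-35088 + 0) = (10294 - 33*(-1/54))*(-35088) = (10294 + 11/18)*(-35088) = (185303/18)*(-35088) = -1083651944/3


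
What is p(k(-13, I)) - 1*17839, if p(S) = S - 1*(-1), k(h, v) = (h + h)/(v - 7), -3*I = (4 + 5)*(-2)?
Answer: -17812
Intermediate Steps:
I = 6 (I = -(4 + 5)*(-2)/3 = -3*(-2) = -⅓*(-18) = 6)
k(h, v) = 2*h/(-7 + v) (k(h, v) = (2*h)/(-7 + v) = 2*h/(-7 + v))
p(S) = 1 + S (p(S) = S + 1 = 1 + S)
p(k(-13, I)) - 1*17839 = (1 + 2*(-13)/(-7 + 6)) - 1*17839 = (1 + 2*(-13)/(-1)) - 17839 = (1 + 2*(-13)*(-1)) - 17839 = (1 + 26) - 17839 = 27 - 17839 = -17812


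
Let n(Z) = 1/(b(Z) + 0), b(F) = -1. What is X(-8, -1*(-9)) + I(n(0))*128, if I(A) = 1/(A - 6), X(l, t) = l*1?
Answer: -184/7 ≈ -26.286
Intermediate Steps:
X(l, t) = l
n(Z) = -1 (n(Z) = 1/(-1 + 0) = 1/(-1) = -1)
I(A) = 1/(-6 + A)
X(-8, -1*(-9)) + I(n(0))*128 = -8 + 128/(-6 - 1) = -8 + 128/(-7) = -8 - ⅐*128 = -8 - 128/7 = -184/7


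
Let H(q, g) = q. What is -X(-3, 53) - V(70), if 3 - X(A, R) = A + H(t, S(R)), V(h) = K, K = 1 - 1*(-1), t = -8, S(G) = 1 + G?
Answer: -16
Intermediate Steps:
K = 2 (K = 1 + 1 = 2)
V(h) = 2
X(A, R) = 11 - A (X(A, R) = 3 - (A - 8) = 3 - (-8 + A) = 3 + (8 - A) = 11 - A)
-X(-3, 53) - V(70) = -(11 - 1*(-3)) - 1*2 = -(11 + 3) - 2 = -1*14 - 2 = -14 - 2 = -16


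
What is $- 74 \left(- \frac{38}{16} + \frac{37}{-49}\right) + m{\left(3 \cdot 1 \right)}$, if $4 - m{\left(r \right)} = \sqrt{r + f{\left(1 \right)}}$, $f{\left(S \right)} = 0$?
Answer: $\frac{46183}{196} - \sqrt{3} \approx 233.9$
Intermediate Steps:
$m{\left(r \right)} = 4 - \sqrt{r}$ ($m{\left(r \right)} = 4 - \sqrt{r + 0} = 4 - \sqrt{r}$)
$- 74 \left(- \frac{38}{16} + \frac{37}{-49}\right) + m{\left(3 \cdot 1 \right)} = - 74 \left(- \frac{38}{16} + \frac{37}{-49}\right) + \left(4 - \sqrt{3 \cdot 1}\right) = - 74 \left(\left(-38\right) \frac{1}{16} + 37 \left(- \frac{1}{49}\right)\right) + \left(4 - \sqrt{3}\right) = - 74 \left(- \frac{19}{8} - \frac{37}{49}\right) + \left(4 - \sqrt{3}\right) = \left(-74\right) \left(- \frac{1227}{392}\right) + \left(4 - \sqrt{3}\right) = \frac{45399}{196} + \left(4 - \sqrt{3}\right) = \frac{46183}{196} - \sqrt{3}$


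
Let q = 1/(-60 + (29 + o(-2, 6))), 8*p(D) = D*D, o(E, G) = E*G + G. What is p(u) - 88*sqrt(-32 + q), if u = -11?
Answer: 121/8 - 88*I*sqrt(43845)/37 ≈ 15.125 - 498.01*I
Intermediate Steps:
o(E, G) = G + E*G
p(D) = D**2/8 (p(D) = (D*D)/8 = D**2/8)
q = -1/37 (q = 1/(-60 + (29 + 6*(1 - 2))) = 1/(-60 + (29 + 6*(-1))) = 1/(-60 + (29 - 6)) = 1/(-60 + 23) = 1/(-37) = -1/37 ≈ -0.027027)
p(u) - 88*sqrt(-32 + q) = (1/8)*(-11)**2 - 88*sqrt(-32 - 1/37) = (1/8)*121 - 88*I*sqrt(43845)/37 = 121/8 - 88*I*sqrt(43845)/37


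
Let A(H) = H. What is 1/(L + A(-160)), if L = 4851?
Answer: 1/4691 ≈ 0.00021317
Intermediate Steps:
1/(L + A(-160)) = 1/(4851 - 160) = 1/4691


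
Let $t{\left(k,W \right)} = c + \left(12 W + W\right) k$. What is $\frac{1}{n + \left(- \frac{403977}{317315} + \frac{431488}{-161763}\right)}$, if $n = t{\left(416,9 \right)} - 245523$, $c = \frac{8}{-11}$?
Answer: $- \frac{564628089795}{111150239670454186} \approx -5.0799 \cdot 10^{-6}$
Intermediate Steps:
$c = - \frac{8}{11}$ ($c = 8 \left(- \frac{1}{11}\right) = - \frac{8}{11} \approx -0.72727$)
$t{\left(k,W \right)} = - \frac{8}{11} + 13 W k$ ($t{\left(k,W \right)} = - \frac{8}{11} + \left(12 W + W\right) k = - \frac{8}{11} + 13 W k$)
$n = - \frac{2165369}{11}$ ($n = \left(- \frac{8}{11} + 13 \cdot 9 \cdot 416\right) - 245523 = \left(- \frac{8}{11} + 48672\right) - 245523 = \frac{535384}{11} - 245523 = - \frac{2165369}{11} \approx -1.9685 \cdot 10^{5}$)
$\frac{1}{n + \left(- \frac{403977}{317315} + \frac{431488}{-161763}\right)} = \frac{1}{- \frac{2165369}{11} + \left(- \frac{403977}{317315} + \frac{431488}{-161763}\right)} = \frac{1}{- \frac{2165369}{11} + \left(\left(-403977\right) \frac{1}{317315} + 431488 \left(- \frac{1}{161763}\right)\right)} = \frac{1}{- \frac{2165369}{11} - \frac{202266146171}{51329826345}} = \frac{1}{- \frac{111150239670454186}{564628089795}} = - \frac{564628089795}{111150239670454186}$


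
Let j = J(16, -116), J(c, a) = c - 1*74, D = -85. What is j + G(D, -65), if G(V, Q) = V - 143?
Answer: -286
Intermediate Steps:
J(c, a) = -74 + c (J(c, a) = c - 74 = -74 + c)
G(V, Q) = -143 + V
j = -58 (j = -74 + 16 = -58)
j + G(D, -65) = -58 + (-143 - 85) = -58 - 228 = -286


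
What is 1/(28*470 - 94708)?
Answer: -1/81548 ≈ -1.2263e-5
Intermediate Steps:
1/(28*470 - 94708) = 1/(13160 - 94708) = 1/(-81548) = -1/81548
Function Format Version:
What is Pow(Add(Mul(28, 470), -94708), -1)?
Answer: Rational(-1, 81548) ≈ -1.2263e-5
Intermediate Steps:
Pow(Add(Mul(28, 470), -94708), -1) = Pow(Add(13160, -94708), -1) = Pow(-81548, -1) = Rational(-1, 81548)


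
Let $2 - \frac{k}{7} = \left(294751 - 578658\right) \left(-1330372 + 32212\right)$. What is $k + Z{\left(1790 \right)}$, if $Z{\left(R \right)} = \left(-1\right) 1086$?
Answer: $-2579896978912$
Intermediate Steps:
$Z{\left(R \right)} = -1086$
$k = -2579896977826$ ($k = 14 - 7 \left(294751 - 578658\right) \left(-1330372 + 32212\right) = 14 - 7 \left(\left(-283907\right) \left(-1298160\right)\right) = 14 - 2579896977840 = -2579896977826$)
$k + Z{\left(1790 \right)} = -2579896977826 - 1086 = -2579896978912$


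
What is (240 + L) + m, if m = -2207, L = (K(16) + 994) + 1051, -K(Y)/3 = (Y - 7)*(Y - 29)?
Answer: 429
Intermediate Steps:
K(Y) = -3*(-29 + Y)*(-7 + Y) (K(Y) = -3*(Y - 7)*(Y - 29) = -3*(-7 + Y)*(-29 + Y) = -3*(-29 + Y)*(-7 + Y))
L = 2396 (L = ((-609 - 3*16² + 108*16) + 994) + 1051 = ((-609 - 3*256 + 1728) + 994) + 1051 = ((-609 - 768 + 1728) + 994) + 1051 = (351 + 994) + 1051 = 1345 + 1051 = 2396)
(240 + L) + m = (240 + 2396) - 2207 = 2636 - 2207 = 429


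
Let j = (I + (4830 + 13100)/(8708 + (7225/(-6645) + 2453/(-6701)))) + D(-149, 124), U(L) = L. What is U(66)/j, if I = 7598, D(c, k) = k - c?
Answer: 255873005355/30522778216841 ≈ 0.0083830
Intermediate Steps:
j = 61045556433682/7753727435 (j = (7598 + (4830 + 13100)/(8708 + (7225/(-6645) + 2453/(-6701)))) + (124 - 1*(-149)) = (7598 + 17930/(8708 + (7225*(-1/6645) + 2453*(-1/6701)))) + (124 + 149) = (7598 + 17930/(8708 + (-1445/1329 - 2453/6701))) + 273 = (7598 + 17930/(8708 - 12942982/8905629)) + 273 = (7598 + 17930/(77537274350/8905629)) + 273 = (7598 + 17930*(8905629/77537274350)) + 273 = (7598 + 15967792797/7753727435) + 273 = 58928788843927/7753727435 + 273 = 61045556433682/7753727435 ≈ 7873.1)
U(66)/j = 66/(61045556433682/7753727435) = 66*(7753727435/61045556433682) = 255873005355/30522778216841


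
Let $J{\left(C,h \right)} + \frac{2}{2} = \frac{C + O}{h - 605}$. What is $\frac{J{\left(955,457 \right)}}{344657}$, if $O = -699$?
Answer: $- \frac{101}{12752309} \approx -7.9201 \cdot 10^{-6}$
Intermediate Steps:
$J{\left(C,h \right)} = -1 + \frac{-699 + C}{-605 + h}$ ($J{\left(C,h \right)} = -1 + \frac{C - 699}{h - 605} = -1 + \frac{-699 + C}{-605 + h}$)
$\frac{J{\left(955,457 \right)}}{344657} = \frac{\frac{1}{-605 + 457} \left(-94 + 955 - 457\right)}{344657} = \frac{-94 + 955 - 457}{-148} \cdot \frac{1}{344657} = \left(- \frac{1}{148}\right) 404 \cdot \frac{1}{344657} = \left(- \frac{101}{37}\right) \frac{1}{344657} = - \frac{101}{12752309}$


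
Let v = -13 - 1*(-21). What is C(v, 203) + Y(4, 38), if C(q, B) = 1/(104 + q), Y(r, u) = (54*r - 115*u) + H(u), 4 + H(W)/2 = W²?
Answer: -142687/112 ≈ -1274.0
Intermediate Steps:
H(W) = -8 + 2*W²
v = 8 (v = -13 + 21 = 8)
Y(r, u) = -8 - 115*u + 2*u² + 54*r (Y(r, u) = (54*r - 115*u) + (-8 + 2*u²) = (-115*u + 54*r) + (-8 + 2*u²) = -8 - 115*u + 2*u² + 54*r)
C(v, 203) + Y(4, 38) = 1/(104 + 8) + (-8 - 115*38 + 2*38² + 54*4) = 1/112 + (-8 - 4370 + 2*1444 + 216) = 1/112 + (-8 - 4370 + 2888 + 216) = 1/112 - 1274 = -142687/112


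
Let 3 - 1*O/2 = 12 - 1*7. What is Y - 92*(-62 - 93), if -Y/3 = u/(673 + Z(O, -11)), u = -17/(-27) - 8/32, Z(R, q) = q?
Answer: 339844279/23832 ≈ 14260.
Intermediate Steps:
O = -4 (O = 6 - 2*(12 - 1*7) = 6 - 2*(12 - 7) = 6 - 2*5 = 6 - 10 = -4)
u = 41/108 (u = -17*(-1/27) - 8*1/32 = 17/27 - ¼ = 41/108 ≈ 0.37963)
Y = -41/23832 (Y = -41/(36*(673 - 11)) = -41/(36*662) = -3*41/71496 = -41/23832 ≈ -0.0017204)
Y - 92*(-62 - 93) = -41/23832 - 92*(-62 - 93) = -41/23832 - 92*(-155) = -41/23832 + 14260 = 339844279/23832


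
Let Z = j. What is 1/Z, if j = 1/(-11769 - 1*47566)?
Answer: -59335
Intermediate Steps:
j = -1/59335 (j = 1/(-11769 - 47566) = 1/(-59335) = -1/59335 ≈ -1.6853e-5)
Z = -1/59335 ≈ -1.6853e-5
1/Z = 1/(-1/59335) = -59335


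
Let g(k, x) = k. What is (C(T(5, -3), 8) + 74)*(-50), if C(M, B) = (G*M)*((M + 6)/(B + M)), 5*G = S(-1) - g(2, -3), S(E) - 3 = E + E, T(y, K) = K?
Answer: -3718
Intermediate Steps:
S(E) = 3 + 2*E (S(E) = 3 + (E + E) = 3 + 2*E)
G = -⅕ (G = ((3 + 2*(-1)) - 1*2)/5 = ((3 - 2) - 2)/5 = (1 - 2)/5 = (⅕)*(-1) = -⅕ ≈ -0.20000)
C(M, B) = -M*(6 + M)/(5*(B + M)) (C(M, B) = (-M/5)*((M + 6)/(B + M)) = (-M/5)*((6 + M)/(B + M)) = -M*(6 + M)/(5*(B + M)))
(C(T(5, -3), 8) + 74)*(-50) = (-1*(-3)*(6 - 3)/(5*8 + 5*(-3)) + 74)*(-50) = (-1*(-3)*3/(40 - 15) + 74)*(-50) = (-1*(-3)*3/25 + 74)*(-50) = (-1*(-3)*1/25*3 + 74)*(-50) = (9/25 + 74)*(-50) = (1859/25)*(-50) = -3718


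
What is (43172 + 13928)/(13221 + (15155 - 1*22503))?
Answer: 57100/5873 ≈ 9.7225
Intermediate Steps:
(43172 + 13928)/(13221 + (15155 - 1*22503)) = 57100/(13221 + (15155 - 22503)) = 57100/(13221 - 7348) = 57100/5873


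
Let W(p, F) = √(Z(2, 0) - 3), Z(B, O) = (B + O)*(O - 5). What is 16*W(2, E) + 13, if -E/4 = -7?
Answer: 13 + 16*I*√13 ≈ 13.0 + 57.689*I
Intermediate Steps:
E = 28 (E = -4*(-7) = 28)
Z(B, O) = (-5 + O)*(B + O) (Z(B, O) = (B + O)*(-5 + O) = (-5 + O)*(B + O))
W(p, F) = I*√13 (W(p, F) = √((0² - 5*2 - 5*0 + 2*0) - 3) = √((0 - 10 + 0 + 0) - 3) = √(-10 - 3) = √(-13) = I*√13)
16*W(2, E) + 13 = 16*(I*√13) + 13 = 16*I*√13 + 13 = 13 + 16*I*√13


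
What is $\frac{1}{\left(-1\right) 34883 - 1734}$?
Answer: $- \frac{1}{36617} \approx -2.731 \cdot 10^{-5}$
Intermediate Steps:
$\frac{1}{\left(-1\right) 34883 - 1734} = \frac{1}{-34883 - 1734} = \frac{1}{-36617} = - \frac{1}{36617}$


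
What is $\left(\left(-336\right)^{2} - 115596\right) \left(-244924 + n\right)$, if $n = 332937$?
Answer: $-237635100$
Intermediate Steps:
$\left(\left(-336\right)^{2} - 115596\right) \left(-244924 + n\right) = \left(\left(-336\right)^{2} - 115596\right) \left(-244924 + 332937\right) = \left(112896 - 115596\right) 88013 = \left(-2700\right) 88013 = -237635100$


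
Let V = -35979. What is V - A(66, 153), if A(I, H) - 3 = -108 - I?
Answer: -35808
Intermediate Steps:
A(I, H) = -105 - I (A(I, H) = 3 + (-108 - I) = -105 - I)
V - A(66, 153) = -35979 - (-105 - 1*66) = -35979 - (-105 - 66) = -35979 - 1*(-171) = -35979 + 171 = -35808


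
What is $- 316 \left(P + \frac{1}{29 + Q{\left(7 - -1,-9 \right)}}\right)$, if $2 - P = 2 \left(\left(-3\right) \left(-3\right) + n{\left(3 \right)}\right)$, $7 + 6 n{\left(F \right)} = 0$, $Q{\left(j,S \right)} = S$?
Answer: $\frac{64543}{15} \approx 4302.9$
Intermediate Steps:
$n{\left(F \right)} = - \frac{7}{6}$ ($n{\left(F \right)} = - \frac{7}{6} + \frac{1}{6} \cdot 0 = - \frac{7}{6} + 0 = - \frac{7}{6}$)
$P = - \frac{41}{3}$ ($P = 2 - 2 \left(\left(-3\right) \left(-3\right) - \frac{7}{6}\right) = 2 - 2 \left(9 - \frac{7}{6}\right) = 2 - 2 \cdot \frac{47}{6} = 2 - \frac{47}{3} = - \frac{41}{3} \approx -13.667$)
$- 316 \left(P + \frac{1}{29 + Q{\left(7 - -1,-9 \right)}}\right) = - 316 \left(- \frac{41}{3} + \frac{1}{29 - 9}\right) = - 316 \left(- \frac{41}{3} + \frac{1}{20}\right) = \left(-316\right) \left(- \frac{817}{60}\right) = \frac{64543}{15}$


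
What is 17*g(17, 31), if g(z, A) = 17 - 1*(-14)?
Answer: 527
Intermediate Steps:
g(z, A) = 31 (g(z, A) = 17 + 14 = 31)
17*g(17, 31) = 17*31 = 527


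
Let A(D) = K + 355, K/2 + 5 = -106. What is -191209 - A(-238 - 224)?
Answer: -191342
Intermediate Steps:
K = -222 (K = -10 + 2*(-106) = -10 - 212 = -222)
A(D) = 133 (A(D) = -222 + 355 = 133)
-191209 - A(-238 - 224) = -191209 - 1*133 = -191209 - 133 = -191342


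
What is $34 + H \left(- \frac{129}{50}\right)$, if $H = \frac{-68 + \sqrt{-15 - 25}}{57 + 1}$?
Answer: $\frac{26843}{725} - \frac{129 i \sqrt{10}}{1450} \approx 37.025 - 0.28133 i$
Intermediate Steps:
$H = - \frac{34}{29} + \frac{i \sqrt{10}}{29}$ ($H = \frac{-68 + \sqrt{-40}}{58} = \left(-68 + 2 i \sqrt{10}\right) \frac{1}{58} = - \frac{34}{29} + \frac{i \sqrt{10}}{29} \approx -1.1724 + 0.10904 i$)
$34 + H \left(- \frac{129}{50}\right) = 34 + \left(- \frac{34}{29} + \frac{i \sqrt{10}}{29}\right) \left(- \frac{129}{50}\right) = 34 + \left(\frac{2193}{725} - \frac{129 i \sqrt{10}}{1450}\right) = \frac{26843}{725} - \frac{129 i \sqrt{10}}{1450}$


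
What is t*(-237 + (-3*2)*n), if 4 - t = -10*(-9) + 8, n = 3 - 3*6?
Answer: 13818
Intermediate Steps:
n = -15 (n = 3 - 18 = -15)
t = -94 (t = 4 - (-10*(-9) + 8) = 4 - (90 + 8) = 4 - 1*98 = 4 - 98 = -94)
t*(-237 + (-3*2)*n) = -94*(-237 - 3*2*(-15)) = -94*(-237 - 6*(-15)) = -94*(-237 + 90) = -94*(-147) = 13818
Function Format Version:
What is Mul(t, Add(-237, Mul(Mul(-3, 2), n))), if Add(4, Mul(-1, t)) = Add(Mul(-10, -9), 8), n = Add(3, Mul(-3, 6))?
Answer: 13818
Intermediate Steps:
n = -15 (n = Add(3, -18) = -15)
t = -94 (t = Add(4, Mul(-1, Add(Mul(-10, -9), 8))) = Add(4, Mul(-1, Add(90, 8))) = Add(4, Mul(-1, 98)) = Add(4, -98) = -94)
Mul(t, Add(-237, Mul(Mul(-3, 2), n))) = Mul(-94, Add(-237, Mul(Mul(-3, 2), -15))) = Mul(-94, Add(-237, Mul(-6, -15))) = Mul(-94, Add(-237, 90)) = Mul(-94, -147) = 13818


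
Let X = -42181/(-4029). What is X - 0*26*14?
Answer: 42181/4029 ≈ 10.469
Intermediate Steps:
X = 42181/4029 (X = -42181*(-1/4029) = 42181/4029 ≈ 10.469)
X - 0*26*14 = 42181/4029 - 0*26*14 = 42181/4029 - 0*14 = 42181/4029 - 1*0 = 42181/4029 + 0 = 42181/4029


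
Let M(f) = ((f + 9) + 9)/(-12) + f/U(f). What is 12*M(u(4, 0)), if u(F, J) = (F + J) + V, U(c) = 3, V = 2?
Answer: 0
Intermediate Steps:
u(F, J) = 2 + F + J (u(F, J) = (F + J) + 2 = 2 + F + J)
M(f) = -3/2 + f/4 (M(f) = ((f + 9) + 9)/(-12) + f/3 = ((9 + f) + 9)*(-1/12) + f*(⅓) = (18 + f)*(-1/12) + f/3 = (-3/2 - f/12) + f/3 = -3/2 + f/4)
12*M(u(4, 0)) = 12*(-3/2 + (2 + 4 + 0)/4) = 12*(-3/2 + (¼)*6) = 12*(-3/2 + 3/2) = 12*0 = 0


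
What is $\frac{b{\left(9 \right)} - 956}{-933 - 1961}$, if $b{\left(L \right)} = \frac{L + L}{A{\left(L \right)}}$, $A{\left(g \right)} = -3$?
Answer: $\frac{481}{1447} \approx 0.33241$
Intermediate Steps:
$b{\left(L \right)} = - \frac{2 L}{3}$ ($b{\left(L \right)} = \frac{L + L}{-3} = 2 L \left(- \frac{1}{3}\right) = - \frac{2 L}{3}$)
$\frac{b{\left(9 \right)} - 956}{-933 - 1961} = \frac{\left(- \frac{2}{3}\right) 9 - 956}{-933 - 1961} = \frac{-6 - 956}{-2894} = \left(-962\right) \left(- \frac{1}{2894}\right) = \frac{481}{1447}$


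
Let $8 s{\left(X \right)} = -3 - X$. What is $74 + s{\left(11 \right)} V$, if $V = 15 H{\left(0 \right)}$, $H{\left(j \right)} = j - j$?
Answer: $74$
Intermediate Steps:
$H{\left(j \right)} = 0$
$V = 0$ ($V = 15 \cdot 0 = 0$)
$s{\left(X \right)} = - \frac{3}{8} - \frac{X}{8}$ ($s{\left(X \right)} = \frac{-3 - X}{8} = - \frac{3}{8} - \frac{X}{8}$)
$74 + s{\left(11 \right)} V = 74 + \left(- \frac{3}{8} - \frac{11}{8}\right) 0 = 74 - 0 = 74 + 0 = 74$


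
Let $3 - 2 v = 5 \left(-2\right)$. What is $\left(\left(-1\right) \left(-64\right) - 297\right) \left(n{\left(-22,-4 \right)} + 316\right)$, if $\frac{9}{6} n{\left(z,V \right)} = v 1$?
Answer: $- \frac{223913}{3} \approx -74638.0$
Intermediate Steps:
$v = \frac{13}{2}$ ($v = \frac{3}{2} - \frac{5 \left(-2\right)}{2} = \frac{3}{2} - -5 = \frac{3}{2} + 5 = \frac{13}{2} \approx 6.5$)
$n{\left(z,V \right)} = \frac{13}{3}$ ($n{\left(z,V \right)} = \frac{2 \cdot \frac{13}{2} \cdot 1}{3} = \frac{2}{3} \cdot \frac{13}{2} = \frac{13}{3}$)
$\left(\left(-1\right) \left(-64\right) - 297\right) \left(n{\left(-22,-4 \right)} + 316\right) = \left(\left(-1\right) \left(-64\right) - 297\right) \left(\frac{13}{3} + 316\right) = \left(64 - 297\right) \frac{961}{3} = \left(-233\right) \frac{961}{3} = - \frac{223913}{3}$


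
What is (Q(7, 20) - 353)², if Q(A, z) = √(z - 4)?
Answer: 121801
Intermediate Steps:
Q(A, z) = √(-4 + z)
(Q(7, 20) - 353)² = (√(-4 + 20) - 353)² = (√16 - 353)² = (4 - 353)² = (-349)² = 121801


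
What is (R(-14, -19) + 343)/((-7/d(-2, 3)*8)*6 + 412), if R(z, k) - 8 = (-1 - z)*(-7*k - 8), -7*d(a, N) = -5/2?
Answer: -2470/661 ≈ -3.7368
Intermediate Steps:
d(a, N) = 5/14 (d(a, N) = -(-5)/(7*2) = -1/7*(-5/2) = 5/14)
R(z, k) = 8 + (-1 - z)*(-8 - 7*k) (R(z, k) = 8 + (-1 - z)*(-7*k - 8) = 8 + (-1 - z)*(-8 - 7*k))
(R(-14, -19) + 343)/((-7/d(-2, 3)*8)*6 + 412) = ((16 + 7*(-19) + 8*(-14) + 7*(-19)*(-14)) + 343)/((-7/5/14*8)*6 + 412) = ((16 - 133 - 112 + 1862) + 343)/((-7*14/5*8)*6 + 412) = (1633 + 343)/(-98/5*8*6 + 412) = 1976/(-784/5*6 + 412) = 1976/(-4704/5 + 412) = 1976/(-2644/5) = 1976*(-5/2644) = -2470/661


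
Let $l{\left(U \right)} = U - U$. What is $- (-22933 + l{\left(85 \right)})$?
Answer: $22933$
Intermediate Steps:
$l{\left(U \right)} = 0$
$- (-22933 + l{\left(85 \right)}) = - (-22933 + 0) = \left(-1\right) \left(-22933\right) = 22933$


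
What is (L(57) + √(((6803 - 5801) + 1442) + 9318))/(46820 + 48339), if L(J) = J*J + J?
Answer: 3306/95159 + √11762/95159 ≈ 0.035882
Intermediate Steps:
L(J) = J + J² (L(J) = J² + J = J + J²)
(L(57) + √(((6803 - 5801) + 1442) + 9318))/(46820 + 48339) = (57*(1 + 57) + √(((6803 - 5801) + 1442) + 9318))/(46820 + 48339) = (57*58 + √((1002 + 1442) + 9318))/95159 = (3306 + √(2444 + 9318))*(1/95159) = (3306 + √11762)*(1/95159) = 3306/95159 + √11762/95159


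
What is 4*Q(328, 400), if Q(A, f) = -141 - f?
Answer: -2164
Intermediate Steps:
4*Q(328, 400) = 4*(-141 - 1*400) = 4*(-141 - 400) = 4*(-541) = -2164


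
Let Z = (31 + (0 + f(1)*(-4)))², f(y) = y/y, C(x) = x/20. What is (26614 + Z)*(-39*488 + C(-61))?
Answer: -10409507443/20 ≈ -5.2048e+8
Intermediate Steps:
C(x) = x/20 (C(x) = x*(1/20) = x/20)
f(y) = 1
Z = 729 (Z = (31 + (0 + 1*(-4)))² = (31 + (0 - 4))² = (31 - 4)² = 27² = 729)
(26614 + Z)*(-39*488 + C(-61)) = (26614 + 729)*(-39*488 + (1/20)*(-61)) = 27343*(-19032 - 61/20) = 27343*(-380701/20) = -10409507443/20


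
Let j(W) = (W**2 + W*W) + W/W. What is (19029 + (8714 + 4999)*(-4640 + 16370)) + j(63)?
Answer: 160880458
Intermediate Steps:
j(W) = 1 + 2*W**2 (j(W) = (W**2 + W**2) + 1 = 2*W**2 + 1 = 1 + 2*W**2)
(19029 + (8714 + 4999)*(-4640 + 16370)) + j(63) = (19029 + (8714 + 4999)*(-4640 + 16370)) + (1 + 2*63**2) = (19029 + 13713*11730) + (1 + 2*3969) = (19029 + 160853490) + (1 + 7938) = 160872519 + 7939 = 160880458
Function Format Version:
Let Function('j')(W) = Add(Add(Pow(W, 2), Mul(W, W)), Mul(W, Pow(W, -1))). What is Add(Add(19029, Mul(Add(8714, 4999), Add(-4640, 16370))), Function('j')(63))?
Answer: 160880458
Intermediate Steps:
Function('j')(W) = Add(1, Mul(2, Pow(W, 2))) (Function('j')(W) = Add(Add(Pow(W, 2), Pow(W, 2)), 1) = Add(Mul(2, Pow(W, 2)), 1) = Add(1, Mul(2, Pow(W, 2))))
Add(Add(19029, Mul(Add(8714, 4999), Add(-4640, 16370))), Function('j')(63)) = Add(Add(19029, Mul(Add(8714, 4999), Add(-4640, 16370))), Add(1, Mul(2, Pow(63, 2)))) = Add(Add(19029, Mul(13713, 11730)), Add(1, Mul(2, 3969))) = Add(Add(19029, 160853490), Add(1, 7938)) = Add(160872519, 7939) = 160880458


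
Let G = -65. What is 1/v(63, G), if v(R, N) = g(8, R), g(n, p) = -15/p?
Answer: -21/5 ≈ -4.2000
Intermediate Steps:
v(R, N) = -15/R
1/v(63, G) = 1/(-15/63) = 1/(-15*1/63) = 1/(-5/21) = -21/5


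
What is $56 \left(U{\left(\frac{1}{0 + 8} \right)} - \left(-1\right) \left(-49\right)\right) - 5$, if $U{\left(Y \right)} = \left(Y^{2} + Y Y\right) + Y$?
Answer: $- \frac{10961}{4} \approx -2740.3$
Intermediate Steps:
$U{\left(Y \right)} = Y + 2 Y^{2}$ ($U{\left(Y \right)} = \left(Y^{2} + Y^{2}\right) + Y = 2 Y^{2} + Y = Y + 2 Y^{2}$)
$56 \left(U{\left(\frac{1}{0 + 8} \right)} - \left(-1\right) \left(-49\right)\right) - 5 = 56 \left(\frac{1 + \frac{2}{0 + 8}}{0 + 8} - \left(-1\right) \left(-49\right)\right) - 5 = 56 \left(\frac{1 + \frac{2}{8}}{8} - 49\right) - 5 = 56 \left(\frac{1 + 2 \cdot \frac{1}{8}}{8} - 49\right) - 5 = 56 \left(\frac{1 + \frac{1}{4}}{8} - 49\right) - 5 = 56 \left(\frac{1}{8} \cdot \frac{5}{4} - 49\right) - 5 = 56 \left(\frac{5}{32} - 49\right) - 5 = 56 \left(- \frac{1563}{32}\right) - 5 = - \frac{10941}{4} - 5 = - \frac{10961}{4}$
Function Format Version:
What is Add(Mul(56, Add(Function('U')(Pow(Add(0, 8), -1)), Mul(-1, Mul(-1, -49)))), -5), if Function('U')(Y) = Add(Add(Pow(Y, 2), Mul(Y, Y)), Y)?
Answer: Rational(-10961, 4) ≈ -2740.3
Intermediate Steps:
Function('U')(Y) = Add(Y, Mul(2, Pow(Y, 2))) (Function('U')(Y) = Add(Add(Pow(Y, 2), Pow(Y, 2)), Y) = Add(Mul(2, Pow(Y, 2)), Y) = Add(Y, Mul(2, Pow(Y, 2))))
Add(Mul(56, Add(Function('U')(Pow(Add(0, 8), -1)), Mul(-1, Mul(-1, -49)))), -5) = Add(Mul(56, Add(Mul(Pow(Add(0, 8), -1), Add(1, Mul(2, Pow(Add(0, 8), -1)))), Mul(-1, Mul(-1, -49)))), -5) = Add(Mul(56, Add(Mul(Pow(8, -1), Add(1, Mul(2, Pow(8, -1)))), Mul(-1, 49))), -5) = Add(Mul(56, Add(Mul(Rational(1, 8), Add(1, Mul(2, Rational(1, 8)))), -49)), -5) = Add(Mul(56, Add(Mul(Rational(1, 8), Add(1, Rational(1, 4))), -49)), -5) = Add(Mul(56, Add(Mul(Rational(1, 8), Rational(5, 4)), -49)), -5) = Add(Mul(56, Add(Rational(5, 32), -49)), -5) = Add(Mul(56, Rational(-1563, 32)), -5) = Add(Rational(-10941, 4), -5) = Rational(-10961, 4)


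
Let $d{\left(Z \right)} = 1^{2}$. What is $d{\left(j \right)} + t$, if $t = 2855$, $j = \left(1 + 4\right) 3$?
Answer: $2856$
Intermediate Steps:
$j = 15$ ($j = 5 \cdot 3 = 15$)
$d{\left(Z \right)} = 1$
$d{\left(j \right)} + t = 1 + 2855 = 2856$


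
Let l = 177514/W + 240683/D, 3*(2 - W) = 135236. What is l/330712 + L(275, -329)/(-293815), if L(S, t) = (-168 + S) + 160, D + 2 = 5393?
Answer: -278267693162059/354190005200033802 ≈ -0.00078565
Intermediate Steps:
W = -135230/3 (W = 2 - ⅓*135236 = 2 - 135236/3 = -135230/3 ≈ -45077.)
D = 5391 (D = -2 + 5393 = 5391)
L(S, t) = -8 + S
l = 14838314084/364512465 (l = 177514/(-135230/3) + 240683/5391 = 177514*(-3/135230) + 240683*(1/5391) = -266271/67615 + 240683/5391 = 14838314084/364512465 ≈ 40.707)
l/330712 + L(275, -329)/(-293815) = (14838314084/364512465)/330712 + (-8 + 275)/(-293815) = (14838314084/364512465)*(1/330712) + 267*(-1/293815) = 3709578521/30137161581270 - 267/293815 = -278267693162059/354190005200033802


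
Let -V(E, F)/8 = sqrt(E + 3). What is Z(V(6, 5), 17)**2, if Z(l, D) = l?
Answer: 576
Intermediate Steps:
V(E, F) = -8*sqrt(3 + E) (V(E, F) = -8*sqrt(E + 3) = -8*sqrt(3 + E))
Z(V(6, 5), 17)**2 = (-8*sqrt(3 + 6))**2 = (-8*sqrt(9))**2 = (-8*3)**2 = (-24)**2 = 576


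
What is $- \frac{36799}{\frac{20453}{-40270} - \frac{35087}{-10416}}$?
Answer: $- \frac{7717712961840}{599957521} \approx -12864.0$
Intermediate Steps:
$- \frac{36799}{\frac{20453}{-40270} - \frac{35087}{-10416}} = - \frac{36799}{20453 \left(- \frac{1}{40270}\right) - - \frac{35087}{10416}} = - \frac{36799}{- \frac{20453}{40270} + \frac{35087}{10416}} = - \frac{36799}{\frac{599957521}{209726160}} = \left(-36799\right) \frac{209726160}{599957521} = - \frac{7717712961840}{599957521}$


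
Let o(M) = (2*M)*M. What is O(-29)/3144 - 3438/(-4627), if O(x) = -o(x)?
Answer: 1513229/7273644 ≈ 0.20804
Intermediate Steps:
o(M) = 2*M²
O(x) = -2*x²
O(-29)/3144 - 3438/(-4627) = -2*(-29)²/3144 - 3438/(-4627) = -2*841*(1/3144) - 3438*(-1/4627) = -1682*1/3144 + 3438/4627 = -841/1572 + 3438/4627 = 1513229/7273644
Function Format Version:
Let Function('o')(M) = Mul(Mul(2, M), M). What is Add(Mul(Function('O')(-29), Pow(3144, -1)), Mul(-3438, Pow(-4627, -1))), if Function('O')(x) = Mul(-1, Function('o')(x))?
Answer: Rational(1513229, 7273644) ≈ 0.20804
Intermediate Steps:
Function('o')(M) = Mul(2, Pow(M, 2))
Function('O')(x) = Mul(-2, Pow(x, 2)) (Function('O')(x) = Mul(-1, Mul(2, Pow(x, 2))) = Mul(-2, Pow(x, 2)))
Add(Mul(Function('O')(-29), Pow(3144, -1)), Mul(-3438, Pow(-4627, -1))) = Add(Mul(Mul(-2, Pow(-29, 2)), Pow(3144, -1)), Mul(-3438, Pow(-4627, -1))) = Add(Mul(Mul(-2, 841), Rational(1, 3144)), Mul(-3438, Rational(-1, 4627))) = Add(Mul(-1682, Rational(1, 3144)), Rational(3438, 4627)) = Add(Rational(-841, 1572), Rational(3438, 4627)) = Rational(1513229, 7273644)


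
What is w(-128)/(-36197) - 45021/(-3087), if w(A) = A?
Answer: 77620013/5320959 ≈ 14.588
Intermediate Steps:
w(-128)/(-36197) - 45021/(-3087) = -128/(-36197) - 45021/(-3087) = -128*(-1/36197) - 45021*(-1/3087) = 128/36197 + 15007/1029 = 77620013/5320959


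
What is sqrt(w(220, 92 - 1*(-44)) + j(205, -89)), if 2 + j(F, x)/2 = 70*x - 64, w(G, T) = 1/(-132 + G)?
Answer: I*sqrt(24378090)/44 ≈ 112.21*I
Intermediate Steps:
j(F, x) = -132 + 140*x (j(F, x) = -4 + 2*(70*x - 64) = -4 + 2*(-64 + 70*x) = -4 + (-128 + 140*x) = -132 + 140*x)
sqrt(w(220, 92 - 1*(-44)) + j(205, -89)) = sqrt(1/(-132 + 220) + (-132 + 140*(-89))) = sqrt(1/88 + (-132 - 12460)) = sqrt(1/88 - 12592) = sqrt(-1108095/88) = I*sqrt(24378090)/44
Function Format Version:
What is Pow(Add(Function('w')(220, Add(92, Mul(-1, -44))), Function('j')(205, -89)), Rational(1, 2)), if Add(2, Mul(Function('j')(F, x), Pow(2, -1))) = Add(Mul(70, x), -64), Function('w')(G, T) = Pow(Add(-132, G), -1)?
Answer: Mul(Rational(1, 44), I, Pow(24378090, Rational(1, 2))) ≈ Mul(112.21, I)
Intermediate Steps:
Function('j')(F, x) = Add(-132, Mul(140, x)) (Function('j')(F, x) = Add(-4, Mul(2, Add(Mul(70, x), -64))) = Add(-4, Mul(2, Add(-64, Mul(70, x)))) = Add(-4, Add(-128, Mul(140, x))) = Add(-132, Mul(140, x)))
Pow(Add(Function('w')(220, Add(92, Mul(-1, -44))), Function('j')(205, -89)), Rational(1, 2)) = Pow(Add(Pow(Add(-132, 220), -1), Add(-132, Mul(140, -89))), Rational(1, 2)) = Pow(Add(Pow(88, -1), Add(-132, -12460)), Rational(1, 2)) = Pow(Add(Rational(1, 88), -12592), Rational(1, 2)) = Pow(Rational(-1108095, 88), Rational(1, 2)) = Mul(Rational(1, 44), I, Pow(24378090, Rational(1, 2)))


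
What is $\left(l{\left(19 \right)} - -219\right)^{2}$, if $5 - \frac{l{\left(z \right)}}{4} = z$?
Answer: $26569$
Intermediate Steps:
$l{\left(z \right)} = 20 - 4 z$
$\left(l{\left(19 \right)} - -219\right)^{2} = \left(\left(20 - 76\right) - -219\right)^{2} = \left(\left(20 - 76\right) + 219\right)^{2} = \left(-56 + 219\right)^{2} = 163^{2} = 26569$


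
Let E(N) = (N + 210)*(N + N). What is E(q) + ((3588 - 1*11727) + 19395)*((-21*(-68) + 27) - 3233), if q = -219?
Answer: -20009226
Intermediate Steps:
E(N) = 2*N*(210 + N) (E(N) = (210 + N)*(2*N) = 2*N*(210 + N))
E(q) + ((3588 - 1*11727) + 19395)*((-21*(-68) + 27) - 3233) = 2*(-219)*(210 - 219) + ((3588 - 1*11727) + 19395)*((-21*(-68) + 27) - 3233) = 2*(-219)*(-9) + ((3588 - 11727) + 19395)*((1428 + 27) - 3233) = 3942 + (-8139 + 19395)*(1455 - 3233) = 3942 + 11256*(-1778) = 3942 - 20013168 = -20009226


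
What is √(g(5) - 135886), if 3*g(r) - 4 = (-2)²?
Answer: 5*I*√48918/3 ≈ 368.62*I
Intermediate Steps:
g(r) = 8/3 (g(r) = 4/3 + (⅓)*(-2)² = 4/3 + (⅓)*4 = 4/3 + 4/3 = 8/3)
√(g(5) - 135886) = √(8/3 - 135886) = √(-407650/3) = 5*I*√48918/3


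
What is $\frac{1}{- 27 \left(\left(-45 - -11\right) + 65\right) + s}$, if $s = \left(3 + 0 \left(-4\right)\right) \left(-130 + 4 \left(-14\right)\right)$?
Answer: $- \frac{1}{1395} \approx -0.00071685$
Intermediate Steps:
$s = -558$ ($s = \left(3 + 0\right) \left(-130 - 56\right) = 3 \left(-186\right) = -558$)
$\frac{1}{- 27 \left(\left(-45 - -11\right) + 65\right) + s} = \frac{1}{- 27 \left(\left(-45 - -11\right) + 65\right) - 558} = \frac{1}{- 27 \left(\left(-45 + 11\right) + 65\right) - 558} = \frac{1}{- 27 \left(-34 + 65\right) - 558} = \frac{1}{\left(-27\right) 31 - 558} = \frac{1}{-837 - 558} = \frac{1}{-1395} = - \frac{1}{1395}$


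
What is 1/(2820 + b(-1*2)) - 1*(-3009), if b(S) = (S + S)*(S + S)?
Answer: 8533525/2836 ≈ 3009.0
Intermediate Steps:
b(S) = 4*S² (b(S) = (2*S)*(2*S) = 4*S²)
1/(2820 + b(-1*2)) - 1*(-3009) = 1/(2820 + 4*(-1*2)²) - 1*(-3009) = 1/(2820 + 4*(-2)²) + 3009 = 1/(2820 + 4*4) + 3009 = 1/(2820 + 16) + 3009 = 1/2836 + 3009 = 8533525/2836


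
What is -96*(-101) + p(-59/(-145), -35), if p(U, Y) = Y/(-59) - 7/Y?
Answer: 2860554/295 ≈ 9696.8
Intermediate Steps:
p(U, Y) = -7/Y - Y/59 (p(U, Y) = Y*(-1/59) - 7/Y = -Y/59 - 7/Y = -7/Y - Y/59)
-96*(-101) + p(-59/(-145), -35) = -96*(-101) + (-7/(-35) - 1/59*(-35)) = 9696 + (-7*(-1/35) + 35/59) = 9696 + (1/5 + 35/59) = 9696 + 234/295 = 2860554/295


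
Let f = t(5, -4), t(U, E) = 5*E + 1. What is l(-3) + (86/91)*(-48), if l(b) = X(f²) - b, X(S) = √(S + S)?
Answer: -3855/91 + 19*√2 ≈ -15.493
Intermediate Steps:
t(U, E) = 1 + 5*E
f = -19 (f = 1 + 5*(-4) = 1 - 20 = -19)
X(S) = √2*√S (X(S) = √(2*S) = √2*√S)
l(b) = -b + 19*√2 (l(b) = √2*√((-19)²) - b = √2*√361 - b = √2*19 - b = 19*√2 - b = -b + 19*√2)
l(-3) + (86/91)*(-48) = (-1*(-3) + 19*√2) + (86/91)*(-48) = (3 + 19*√2) + (86*(1/91))*(-48) = (3 + 19*√2) + (86/91)*(-48) = (3 + 19*√2) - 4128/91 = -3855/91 + 19*√2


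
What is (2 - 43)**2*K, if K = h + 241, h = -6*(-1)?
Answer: 415207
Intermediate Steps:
h = 6
K = 247 (K = 6 + 241 = 247)
(2 - 43)**2*K = (2 - 43)**2*247 = (-41)**2*247 = 1681*247 = 415207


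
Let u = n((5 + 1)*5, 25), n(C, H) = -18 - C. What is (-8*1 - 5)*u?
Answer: 624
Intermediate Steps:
u = -48 (u = -18 - (5 + 1)*5 = -18 - 6*5 = -18 - 1*30 = -18 - 30 = -48)
(-8*1 - 5)*u = (-8*1 - 5)*(-48) = (-8 - 5)*(-48) = -13*(-48) = 624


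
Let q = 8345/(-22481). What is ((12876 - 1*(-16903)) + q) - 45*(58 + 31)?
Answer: 579416949/22481 ≈ 25774.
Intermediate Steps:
q = -8345/22481 (q = 8345*(-1/22481) = -8345/22481 ≈ -0.37120)
((12876 - 1*(-16903)) + q) - 45*(58 + 31) = ((12876 - 1*(-16903)) - 8345/22481) - 45*(58 + 31) = ((12876 + 16903) - 8345/22481) - 45*89 = (29779 - 8345/22481) - 4005 = 669453354/22481 - 4005 = 579416949/22481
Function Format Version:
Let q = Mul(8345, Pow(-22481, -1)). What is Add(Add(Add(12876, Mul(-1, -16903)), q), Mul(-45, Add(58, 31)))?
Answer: Rational(579416949, 22481) ≈ 25774.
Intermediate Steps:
q = Rational(-8345, 22481) (q = Mul(8345, Rational(-1, 22481)) = Rational(-8345, 22481) ≈ -0.37120)
Add(Add(Add(12876, Mul(-1, -16903)), q), Mul(-45, Add(58, 31))) = Add(Add(Add(12876, Mul(-1, -16903)), Rational(-8345, 22481)), Mul(-45, Add(58, 31))) = Add(Add(Add(12876, 16903), Rational(-8345, 22481)), Mul(-45, 89)) = Add(Add(29779, Rational(-8345, 22481)), -4005) = Add(Rational(669453354, 22481), -4005) = Rational(579416949, 22481)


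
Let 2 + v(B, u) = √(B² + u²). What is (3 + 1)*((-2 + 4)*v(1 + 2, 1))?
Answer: -16 + 8*√10 ≈ 9.2982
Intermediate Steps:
v(B, u) = -2 + √(B² + u²)
(3 + 1)*((-2 + 4)*v(1 + 2, 1)) = (3 + 1)*((-2 + 4)*(-2 + √((1 + 2)² + 1²))) = 4*(2*(-2 + √(3² + 1))) = 4*(2*(-2 + √(9 + 1))) = 4*(2*(-2 + √10)) = 4*(-4 + 2*√10) = -16 + 8*√10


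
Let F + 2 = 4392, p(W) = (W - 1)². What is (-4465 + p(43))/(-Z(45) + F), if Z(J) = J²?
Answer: -2701/2365 ≈ -1.1421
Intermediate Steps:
p(W) = (-1 + W)²
F = 4390 (F = -2 + 4392 = 4390)
(-4465 + p(43))/(-Z(45) + F) = (-4465 + (-1 + 43)²)/(-1*45² + 4390) = (-4465 + 42²)/(-1*2025 + 4390) = (-4465 + 1764)/(-2025 + 4390) = -2701/2365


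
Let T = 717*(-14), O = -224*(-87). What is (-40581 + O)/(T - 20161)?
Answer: 21093/30199 ≈ 0.69847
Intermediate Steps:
O = 19488
T = -10038
(-40581 + O)/(T - 20161) = (-40581 + 19488)/(-10038 - 20161) = -21093/(-30199) = -21093*(-1/30199) = 21093/30199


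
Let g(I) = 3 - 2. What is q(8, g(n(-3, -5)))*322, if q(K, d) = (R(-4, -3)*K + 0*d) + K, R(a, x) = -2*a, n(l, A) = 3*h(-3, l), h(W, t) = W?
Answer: 23184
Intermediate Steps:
n(l, A) = -9 (n(l, A) = 3*(-3) = -9)
g(I) = 1
q(K, d) = 9*K (q(K, d) = ((-2*(-4))*K + 0*d) + K = (8*K + 0) + K = 8*K + K = 9*K)
q(8, g(n(-3, -5)))*322 = (9*8)*322 = 72*322 = 23184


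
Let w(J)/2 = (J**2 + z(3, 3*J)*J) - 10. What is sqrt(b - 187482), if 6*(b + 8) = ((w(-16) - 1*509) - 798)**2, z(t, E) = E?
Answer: I*sqrt(3630594)/6 ≈ 317.57*I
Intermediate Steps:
w(J) = -20 + 8*J**2 (w(J) = 2*((J**2 + (3*J)*J) - 10) = 2*((J**2 + 3*J**2) - 10) = 2*(4*J**2 - 10) = 2*(-10 + 4*J**2) = -20 + 8*J**2)
b = 519793/6 (b = -8 + (((-20 + 8*(-16)**2) - 1*509) - 798)**2/6 = -8 + (((-20 + 8*256) - 509) - 798)**2/6 = -8 + (((-20 + 2048) - 509) - 798)**2/6 = -8 + ((2028 - 509) - 798)**2/6 = -8 + (1519 - 798)**2/6 = -8 + (1/6)*721**2 = -8 + (1/6)*519841 = -8 + 519841/6 = 519793/6 ≈ 86632.)
sqrt(b - 187482) = sqrt(519793/6 - 187482) = sqrt(-605099/6) = I*sqrt(3630594)/6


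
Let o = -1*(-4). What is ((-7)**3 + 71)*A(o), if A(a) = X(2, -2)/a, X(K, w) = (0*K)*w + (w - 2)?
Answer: 272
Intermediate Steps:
o = 4
X(K, w) = -2 + w (X(K, w) = 0*w + (-2 + w) = 0 + (-2 + w) = -2 + w)
A(a) = -4/a (A(a) = (-2 - 2)/a = -4/a)
((-7)**3 + 71)*A(o) = ((-7)**3 + 71)*(-4/4) = (-343 + 71)*(-4*1/4) = -272*(-1) = 272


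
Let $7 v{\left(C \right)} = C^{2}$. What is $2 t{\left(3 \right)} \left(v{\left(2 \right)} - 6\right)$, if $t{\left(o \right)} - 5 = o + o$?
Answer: $- \frac{836}{7} \approx -119.43$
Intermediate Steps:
$v{\left(C \right)} = \frac{C^{2}}{7}$
$t{\left(o \right)} = 5 + 2 o$ ($t{\left(o \right)} = 5 + \left(o + o\right) = 5 + 2 o$)
$2 t{\left(3 \right)} \left(v{\left(2 \right)} - 6\right) = 2 \left(5 + 2 \cdot 3\right) \left(\frac{2^{2}}{7} - 6\right) = 2 \left(5 + 6\right) \left(\frac{1}{7} \cdot 4 - 6\right) = 2 \cdot 11 \left(\frac{4}{7} - 6\right) = 22 \left(- \frac{38}{7}\right) = - \frac{836}{7}$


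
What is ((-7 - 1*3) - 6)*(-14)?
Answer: 224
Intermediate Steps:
((-7 - 1*3) - 6)*(-14) = ((-7 - 3) - 6)*(-14) = (-10 - 6)*(-14) = -16*(-14) = 224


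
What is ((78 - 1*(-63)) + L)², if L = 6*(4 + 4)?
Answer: 35721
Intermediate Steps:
L = 48 (L = 6*8 = 48)
((78 - 1*(-63)) + L)² = ((78 - 1*(-63)) + 48)² = ((78 + 63) + 48)² = (141 + 48)² = 189² = 35721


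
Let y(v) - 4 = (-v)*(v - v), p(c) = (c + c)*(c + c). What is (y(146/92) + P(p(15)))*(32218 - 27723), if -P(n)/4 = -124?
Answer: 2247500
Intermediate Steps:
p(c) = 4*c² (p(c) = (2*c)*(2*c) = 4*c²)
P(n) = 496 (P(n) = -4*(-124) = 496)
y(v) = 4 (y(v) = 4 + (-v)*(v - v) = 4 - v*0 = 4 + 0 = 4)
(y(146/92) + P(p(15)))*(32218 - 27723) = (4 + 496)*(32218 - 27723) = 500*4495 = 2247500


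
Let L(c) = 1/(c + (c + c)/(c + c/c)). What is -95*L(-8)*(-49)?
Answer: -6517/8 ≈ -814.63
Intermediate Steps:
L(c) = 1/(c + 2*c/(1 + c)) (L(c) = 1/(c + (2*c)/(c + 1)) = 1/(c + (2*c)/(1 + c)) = 1/(c + 2*c/(1 + c)))
-95*L(-8)*(-49) = -95*(1 - 8)/((-8)*(3 - 8))*(-49) = -(-95)*(-7)/(8*(-5))*(-49) = -(-95)*(-1)*(-7)/(8*5)*(-49) = -95*(-7/40)*(-49) = (133/8)*(-49) = -6517/8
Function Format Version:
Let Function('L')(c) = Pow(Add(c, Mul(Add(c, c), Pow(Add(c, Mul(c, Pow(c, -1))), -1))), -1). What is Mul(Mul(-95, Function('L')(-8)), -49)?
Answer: Rational(-6517, 8) ≈ -814.63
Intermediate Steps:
Function('L')(c) = Pow(Add(c, Mul(2, c, Pow(Add(1, c), -1))), -1) (Function('L')(c) = Pow(Add(c, Mul(Mul(2, c), Pow(Add(c, 1), -1))), -1) = Pow(Add(c, Mul(Mul(2, c), Pow(Add(1, c), -1))), -1) = Pow(Add(c, Mul(2, c, Pow(Add(1, c), -1))), -1))
Mul(Mul(-95, Function('L')(-8)), -49) = Mul(Mul(-95, Mul(Pow(-8, -1), Pow(Add(3, -8), -1), Add(1, -8))), -49) = Mul(Mul(-95, Mul(Rational(-1, 8), Pow(-5, -1), -7)), -49) = Mul(Mul(-95, Mul(Rational(-1, 8), Rational(-1, 5), -7)), -49) = Mul(Mul(-95, Rational(-7, 40)), -49) = Mul(Rational(133, 8), -49) = Rational(-6517, 8)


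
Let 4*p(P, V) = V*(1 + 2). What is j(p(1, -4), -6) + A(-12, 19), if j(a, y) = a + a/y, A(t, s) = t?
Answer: -29/2 ≈ -14.500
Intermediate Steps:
p(P, V) = 3*V/4 (p(P, V) = (V*(1 + 2))/4 = (V*3)/4 = (3*V)/4 = 3*V/4)
j(p(1, -4), -6) + A(-12, 19) = ((¾)*(-4) + ((¾)*(-4))/(-6)) - 12 = (-3 - 3*(-⅙)) - 12 = (-3 + ½) - 12 = -5/2 - 12 = -29/2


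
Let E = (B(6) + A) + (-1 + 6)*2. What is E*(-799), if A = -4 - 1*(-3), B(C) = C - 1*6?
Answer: -7191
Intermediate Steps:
B(C) = -6 + C (B(C) = C - 6 = -6 + C)
A = -1 (A = -4 + 3 = -1)
E = 9 (E = ((-6 + 6) - 1) + (-1 + 6)*2 = (0 - 1) + 5*2 = -1 + 10 = 9)
E*(-799) = 9*(-799) = -7191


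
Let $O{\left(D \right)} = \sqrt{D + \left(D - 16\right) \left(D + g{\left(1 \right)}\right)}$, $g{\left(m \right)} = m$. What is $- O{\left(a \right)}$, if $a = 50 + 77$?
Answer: $- \sqrt{14335} \approx -119.73$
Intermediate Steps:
$a = 127$
$O{\left(D \right)} = \sqrt{D + \left(1 + D\right) \left(-16 + D\right)}$ ($O{\left(D \right)} = \sqrt{D + \left(D - 16\right) \left(D + 1\right)} = \sqrt{D + \left(-16 + D\right) \left(1 + D\right)} = \sqrt{D + \left(1 + D\right) \left(-16 + D\right)}$)
$- O{\left(a \right)} = - \sqrt{-16 + 127^{2} - 1778} = - \sqrt{-16 + 16129 - 1778} = - \sqrt{14335}$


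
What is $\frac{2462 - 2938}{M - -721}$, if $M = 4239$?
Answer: $- \frac{119}{1240} \approx -0.095968$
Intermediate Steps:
$\frac{2462 - 2938}{M - -721} = \frac{2462 - 2938}{4239 - -721} = - \frac{476}{4239 + 721} = - \frac{476}{4960} = \left(-476\right) \frac{1}{4960} = - \frac{119}{1240}$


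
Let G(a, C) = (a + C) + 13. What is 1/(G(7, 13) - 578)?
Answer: -1/545 ≈ -0.0018349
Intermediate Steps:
G(a, C) = 13 + C + a (G(a, C) = (C + a) + 13 = 13 + C + a)
1/(G(7, 13) - 578) = 1/((13 + 13 + 7) - 578) = 1/(33 - 578) = 1/(-545) = -1/545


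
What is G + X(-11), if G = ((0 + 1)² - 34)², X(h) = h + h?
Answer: 1067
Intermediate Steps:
X(h) = 2*h
G = 1089 (G = (1² - 34)² = (1 - 34)² = (-33)² = 1089)
G + X(-11) = 1089 + 2*(-11) = 1089 - 22 = 1067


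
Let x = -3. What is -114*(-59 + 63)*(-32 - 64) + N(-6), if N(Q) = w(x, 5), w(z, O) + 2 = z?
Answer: 43771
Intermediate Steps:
w(z, O) = -2 + z
N(Q) = -5 (N(Q) = -2 - 3 = -5)
-114*(-59 + 63)*(-32 - 64) + N(-6) = -114*(-59 + 63)*(-32 - 64) - 5 = -456*(-96) - 5 = -114*(-384) - 5 = 43776 - 5 = 43771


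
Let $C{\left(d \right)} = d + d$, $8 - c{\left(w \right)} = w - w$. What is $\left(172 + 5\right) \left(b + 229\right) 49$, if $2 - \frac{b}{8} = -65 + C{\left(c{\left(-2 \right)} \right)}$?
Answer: $5524701$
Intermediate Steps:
$c{\left(w \right)} = 8$ ($c{\left(w \right)} = 8 - \left(w - w\right) = 8 - 0 = 8 + 0 = 8$)
$C{\left(d \right)} = 2 d$
$b = 408$ ($b = 16 - 8 \left(-65 + 2 \cdot 8\right) = 16 - 8 \left(-65 + 16\right) = 16 - -392 = 16 + 392 = 408$)
$\left(172 + 5\right) \left(b + 229\right) 49 = \left(172 + 5\right) \left(408 + 229\right) 49 = 177 \cdot 637 \cdot 49 = 112749 \cdot 49 = 5524701$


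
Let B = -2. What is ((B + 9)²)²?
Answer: 2401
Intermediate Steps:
((B + 9)²)² = ((-2 + 9)²)² = (7²)² = 49² = 2401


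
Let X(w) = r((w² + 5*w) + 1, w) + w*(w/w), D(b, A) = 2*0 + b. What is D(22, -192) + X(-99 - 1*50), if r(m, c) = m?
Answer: 21330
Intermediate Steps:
D(b, A) = b (D(b, A) = 0 + b = b)
X(w) = 1 + w² + 6*w (X(w) = ((w² + 5*w) + 1) + w*(w/w) = (1 + w² + 5*w) + w*1 = (1 + w² + 5*w) + w = 1 + w² + 6*w)
D(22, -192) + X(-99 - 1*50) = 22 + (1 + (-99 - 1*50)² + 6*(-99 - 1*50)) = 22 + (1 + (-99 - 50)² + 6*(-99 - 50)) = 22 + (1 + (-149)² + 6*(-149)) = 22 + (1 + 22201 - 894) = 22 + 21308 = 21330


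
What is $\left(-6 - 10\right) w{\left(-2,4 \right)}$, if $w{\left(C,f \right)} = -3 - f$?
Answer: $112$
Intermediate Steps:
$\left(-6 - 10\right) w{\left(-2,4 \right)} = \left(-6 - 10\right) \left(-3 - 4\right) = \left(-6 - 10\right) \left(-7\right) = \left(-16\right) \left(-7\right) = 112$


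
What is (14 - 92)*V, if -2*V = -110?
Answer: -4290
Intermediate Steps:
V = 55 (V = -½*(-110) = 55)
(14 - 92)*V = (14 - 92)*55 = -78*55 = -4290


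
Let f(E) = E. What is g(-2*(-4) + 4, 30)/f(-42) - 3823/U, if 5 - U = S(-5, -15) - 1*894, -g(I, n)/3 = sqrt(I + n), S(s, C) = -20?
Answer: -3823/919 + sqrt(42)/14 ≈ -3.6970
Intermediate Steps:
g(I, n) = -3*sqrt(I + n)
U = 919 (U = 5 - (-20 - 1*894) = 5 - (-20 - 894) = 5 - 1*(-914) = 5 + 914 = 919)
g(-2*(-4) + 4, 30)/f(-42) - 3823/U = -3*sqrt((-2*(-4) + 4) + 30)/(-42) - 3823/919 = -3*sqrt((8 + 4) + 30)*(-1/42) - 3823*1/919 = -3*sqrt(12 + 30)*(-1/42) - 3823/919 = -3*sqrt(42)*(-1/42) - 3823/919 = sqrt(42)/14 - 3823/919 = -3823/919 + sqrt(42)/14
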